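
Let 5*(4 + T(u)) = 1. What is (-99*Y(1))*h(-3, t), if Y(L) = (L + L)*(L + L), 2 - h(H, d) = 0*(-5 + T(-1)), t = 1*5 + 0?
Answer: -792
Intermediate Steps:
T(u) = -19/5 (T(u) = -4 + (⅕)*1 = -4 + ⅕ = -19/5)
t = 5 (t = 5 + 0 = 5)
h(H, d) = 2 (h(H, d) = 2 - 0*(-5 - 19/5) = 2 - 0*(-44)/5 = 2 - 1*0 = 2 + 0 = 2)
Y(L) = 4*L² (Y(L) = (2*L)*(2*L) = 4*L²)
(-99*Y(1))*h(-3, t) = -396*1²*2 = -396*2 = -792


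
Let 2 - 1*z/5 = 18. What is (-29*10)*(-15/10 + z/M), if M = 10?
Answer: 2755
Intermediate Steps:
z = -80 (z = 10 - 5*18 = 10 - 90 = -80)
(-29*10)*(-15/10 + z/M) = (-29*10)*(-15/10 - 80/10) = -290*(-15*⅒ - 80*⅒) = -290*(-3/2 - 8) = -290*(-19/2) = 2755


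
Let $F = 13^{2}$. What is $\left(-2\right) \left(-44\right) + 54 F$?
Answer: $9214$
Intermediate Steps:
$F = 169$
$\left(-2\right) \left(-44\right) + 54 F = \left(-2\right) \left(-44\right) + 54 \cdot 169 = 88 + 9126 = 9214$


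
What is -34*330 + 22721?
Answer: 11501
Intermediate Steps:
-34*330 + 22721 = -11220 + 22721 = 11501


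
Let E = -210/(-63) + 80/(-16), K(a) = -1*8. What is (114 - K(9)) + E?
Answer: 361/3 ≈ 120.33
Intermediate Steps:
K(a) = -8
E = -5/3 (E = -210*(-1/63) + 80*(-1/16) = 10/3 - 5 = -5/3 ≈ -1.6667)
(114 - K(9)) + E = (114 - 1*(-8)) - 5/3 = (114 + 8) - 5/3 = 122 - 5/3 = 361/3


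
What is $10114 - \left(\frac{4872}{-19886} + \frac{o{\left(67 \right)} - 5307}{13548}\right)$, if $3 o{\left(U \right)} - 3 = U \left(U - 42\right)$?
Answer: $\frac{4087543602221}{404123292} \approx 10115.0$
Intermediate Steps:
$o{\left(U \right)} = 1 + \frac{U \left(-42 + U\right)}{3}$ ($o{\left(U \right)} = 1 + \frac{U \left(U - 42\right)}{3} = 1 + \frac{U \left(-42 + U\right)}{3}$)
$10114 - \left(\frac{4872}{-19886} + \frac{o{\left(67 \right)} - 5307}{13548}\right) = 10114 - \left(\frac{4872}{-19886} + \frac{\left(1 - 938 + \frac{67^{2}}{3}\right) - 5307}{13548}\right) = 10114 - \left(4872 \left(- \frac{1}{19886}\right) + \left(\left(1 - 938 + \frac{1}{3} \cdot 4489\right) - 5307\right) \frac{1}{13548}\right) = 10114 - \left(- \frac{2436}{9943} + \left(\left(1 - 938 + \frac{4489}{3}\right) - 5307\right) \frac{1}{13548}\right) = 10114 - \left(- \frac{2436}{9943} + \left(\frac{1678}{3} - 5307\right) \frac{1}{13548}\right) = 10114 - \left(- \frac{2436}{9943} - \frac{14243}{40644}\right) = 10114 - - \frac{240626933}{404123292} = 10114 + \frac{240626933}{404123292} = \frac{4087543602221}{404123292}$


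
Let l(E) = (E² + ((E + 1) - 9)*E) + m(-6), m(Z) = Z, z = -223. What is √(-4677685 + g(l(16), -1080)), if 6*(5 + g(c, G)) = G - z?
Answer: I*√168401982/6 ≈ 2162.8*I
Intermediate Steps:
l(E) = -6 + E² + E*(-8 + E) (l(E) = (E² + ((E + 1) - 9)*E) - 6 = (E² + ((1 + E) - 9)*E) - 6 = (E² + (-8 + E)*E) - 6 = (E² + E*(-8 + E)) - 6 = -6 + E² + E*(-8 + E))
g(c, G) = 193/6 + G/6 (g(c, G) = -5 + (G - 1*(-223))/6 = -5 + (G + 223)/6 = -5 + (223 + G)/6 = -5 + (223/6 + G/6) = 193/6 + G/6)
√(-4677685 + g(l(16), -1080)) = √(-4677685 + (193/6 + (⅙)*(-1080))) = √(-4677685 + (193/6 - 180)) = √(-4677685 - 887/6) = √(-28066997/6) = I*√168401982/6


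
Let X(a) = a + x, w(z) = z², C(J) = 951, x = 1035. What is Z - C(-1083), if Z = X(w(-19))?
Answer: 445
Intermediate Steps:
X(a) = 1035 + a (X(a) = a + 1035 = 1035 + a)
Z = 1396 (Z = 1035 + (-19)² = 1035 + 361 = 1396)
Z - C(-1083) = 1396 - 1*951 = 1396 - 951 = 445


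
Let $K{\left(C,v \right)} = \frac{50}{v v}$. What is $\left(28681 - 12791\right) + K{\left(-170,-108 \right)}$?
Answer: $\frac{92670505}{5832} \approx 15890.0$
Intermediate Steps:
$K{\left(C,v \right)} = \frac{50}{v^{2}}$
$\left(28681 - 12791\right) + K{\left(-170,-108 \right)} = \left(28681 - 12791\right) + \frac{50}{11664} = 15890 + 50 \cdot \frac{1}{11664} = 15890 + \frac{25}{5832} = \frac{92670505}{5832}$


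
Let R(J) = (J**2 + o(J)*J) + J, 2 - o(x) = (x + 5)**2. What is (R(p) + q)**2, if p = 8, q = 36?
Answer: 1507984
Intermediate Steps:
o(x) = 2 - (5 + x)**2 (o(x) = 2 - (x + 5)**2 = 2 - (5 + x)**2)
R(J) = J + J**2 + J*(2 - (5 + J)**2) (R(J) = (J**2 + (2 - (5 + J)**2)*J) + J = (J**2 + J*(2 - (5 + J)**2)) + J = J + J**2 + J*(2 - (5 + J)**2))
(R(p) + q)**2 = (8*(3 + 8 - (5 + 8)**2) + 36)**2 = (8*(3 + 8 - 1*13**2) + 36)**2 = (8*(3 + 8 - 1*169) + 36)**2 = (8*(3 + 8 - 169) + 36)**2 = (8*(-158) + 36)**2 = (-1264 + 36)**2 = (-1228)**2 = 1507984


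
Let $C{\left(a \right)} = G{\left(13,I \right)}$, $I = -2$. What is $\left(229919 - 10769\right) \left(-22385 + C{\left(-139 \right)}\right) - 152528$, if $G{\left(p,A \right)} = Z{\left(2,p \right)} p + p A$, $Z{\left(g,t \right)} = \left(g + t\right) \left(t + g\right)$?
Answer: $-4270509428$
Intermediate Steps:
$Z{\left(g,t \right)} = \left(g + t\right)^{2}$ ($Z{\left(g,t \right)} = \left(g + t\right) \left(g + t\right) = \left(g + t\right)^{2}$)
$G{\left(p,A \right)} = A p + p \left(2 + p\right)^{2}$ ($G{\left(p,A \right)} = \left(2 + p\right)^{2} p + p A = p \left(2 + p\right)^{2} + A p = A p + p \left(2 + p\right)^{2}$)
$C{\left(a \right)} = 2899$ ($C{\left(a \right)} = 13 \left(-2 + \left(2 + 13\right)^{2}\right) = 13 \left(-2 + 15^{2}\right) = 13 \left(-2 + 225\right) = 13 \cdot 223 = 2899$)
$\left(229919 - 10769\right) \left(-22385 + C{\left(-139 \right)}\right) - 152528 = \left(229919 - 10769\right) \left(-22385 + 2899\right) - 152528 = 219150 \left(-19486\right) - 152528 = -4270356900 - 152528 = -4270509428$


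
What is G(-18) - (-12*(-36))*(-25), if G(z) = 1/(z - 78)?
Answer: 1036799/96 ≈ 10800.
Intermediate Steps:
G(z) = 1/(-78 + z)
G(-18) - (-12*(-36))*(-25) = 1/(-78 - 18) - (-12*(-36))*(-25) = 1/(-96) - 432*(-25) = -1/96 - 1*(-10800) = -1/96 + 10800 = 1036799/96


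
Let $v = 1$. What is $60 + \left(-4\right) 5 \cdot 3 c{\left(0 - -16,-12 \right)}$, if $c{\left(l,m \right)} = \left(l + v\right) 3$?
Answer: $-3000$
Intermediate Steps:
$c{\left(l,m \right)} = 3 + 3 l$ ($c{\left(l,m \right)} = \left(l + 1\right) 3 = \left(1 + l\right) 3 = 3 + 3 l$)
$60 + \left(-4\right) 5 \cdot 3 c{\left(0 - -16,-12 \right)} = 60 + \left(-4\right) 5 \cdot 3 \left(3 + 3 \left(0 - -16\right)\right) = 60 + \left(-20\right) 3 \left(3 + 3 \left(0 + 16\right)\right) = 60 - 60 \left(3 + 3 \cdot 16\right) = 60 - 60 \left(3 + 48\right) = 60 - 3060 = -3000$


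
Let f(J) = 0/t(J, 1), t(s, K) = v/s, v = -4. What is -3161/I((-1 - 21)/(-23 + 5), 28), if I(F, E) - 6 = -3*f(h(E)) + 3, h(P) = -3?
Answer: -3161/9 ≈ -351.22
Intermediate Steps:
t(s, K) = -4/s
f(J) = 0 (f(J) = 0/((-4/J)) = 0*(-J/4) = 0)
I(F, E) = 9 (I(F, E) = 6 + (-3*0 + 3) = 6 + (0 + 3) = 6 + 3 = 9)
-3161/I((-1 - 21)/(-23 + 5), 28) = -3161/9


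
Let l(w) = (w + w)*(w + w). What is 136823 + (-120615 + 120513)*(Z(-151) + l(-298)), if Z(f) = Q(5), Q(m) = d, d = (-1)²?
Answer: -36095311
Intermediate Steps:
d = 1
Q(m) = 1
Z(f) = 1
l(w) = 4*w² (l(w) = (2*w)*(2*w) = 4*w²)
136823 + (-120615 + 120513)*(Z(-151) + l(-298)) = 136823 + (-120615 + 120513)*(1 + 4*(-298)²) = 136823 - 102*(1 + 4*88804) = 136823 - 102*(1 + 355216) = 136823 - 102*355217 = 136823 - 36232134 = -36095311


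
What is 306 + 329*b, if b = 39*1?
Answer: 13137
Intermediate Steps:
b = 39
306 + 329*b = 306 + 329*39 = 306 + 12831 = 13137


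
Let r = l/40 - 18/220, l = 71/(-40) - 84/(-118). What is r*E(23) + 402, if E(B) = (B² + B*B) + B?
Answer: 295760521/1038400 ≈ 284.82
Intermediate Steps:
l = -2509/2360 (l = 71*(-1/40) - 84*(-1/118) = -71/40 + 42/59 = -2509/2360 ≈ -1.0631)
E(B) = B + 2*B² (E(B) = (B² + B²) + B = 2*B² + B = B + 2*B²)
r = -112559/1038400 (r = -2509/2360/40 - 18/220 = -2509/2360*1/40 - 18*1/220 = -2509/94400 - 9/110 = -112559/1038400 ≈ -0.10840)
r*E(23) + 402 = -2588857*(1 + 2*23)/1038400 + 402 = -2588857*(1 + 46)/1038400 + 402 = -2588857*47/1038400 + 402 = -112559/1038400*1081 + 402 = -121676279/1038400 + 402 = 295760521/1038400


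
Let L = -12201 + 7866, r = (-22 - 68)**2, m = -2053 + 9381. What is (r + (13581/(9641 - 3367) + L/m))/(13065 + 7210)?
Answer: 186238443489/466080402400 ≈ 0.39958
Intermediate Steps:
m = 7328
r = 8100 (r = (-90)**2 = 8100)
L = -4335
(r + (13581/(9641 - 3367) + L/m))/(13065 + 7210) = (8100 + (13581/(9641 - 3367) - 4335/7328))/(13065 + 7210) = (8100 + (13581/6274 - 4335*1/7328))/20275 = (8100 + (13581*(1/6274) - 4335/7328))*(1/20275) = (8100 + (13581/6274 - 4335/7328))*(1/20275) = (8100 + 36161889/22987936)*(1/20275) = (186238443489/22987936)*(1/20275) = 186238443489/466080402400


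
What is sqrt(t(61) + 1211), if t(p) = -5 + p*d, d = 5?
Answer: sqrt(1511) ≈ 38.872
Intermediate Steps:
t(p) = -5 + 5*p (t(p) = -5 + p*5 = -5 + 5*p)
sqrt(t(61) + 1211) = sqrt((-5 + 5*61) + 1211) = sqrt((-5 + 305) + 1211) = sqrt(300 + 1211) = sqrt(1511)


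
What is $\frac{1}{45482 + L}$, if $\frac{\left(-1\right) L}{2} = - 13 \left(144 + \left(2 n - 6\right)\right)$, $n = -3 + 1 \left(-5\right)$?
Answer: $\frac{1}{48654} \approx 2.0553 \cdot 10^{-5}$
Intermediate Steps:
$n = -8$ ($n = -3 - 5 = -8$)
$L = 3172$ ($L = - 2 \left(- 13 \left(144 + \left(2 \left(-8\right) - 6\right)\right)\right) = - 2 \left(- 13 \left(144 - 22\right)\right) = - 2 \left(\left(-13\right) 122\right) = \left(-2\right) \left(-1586\right) = 3172$)
$\frac{1}{45482 + L} = \frac{1}{45482 + 3172} = \frac{1}{48654}$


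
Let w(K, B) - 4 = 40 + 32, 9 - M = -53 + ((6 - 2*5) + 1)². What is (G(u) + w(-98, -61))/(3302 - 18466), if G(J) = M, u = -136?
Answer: -129/15164 ≈ -0.0085070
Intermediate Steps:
M = 53 (M = 9 - (-53 + ((6 - 2*5) + 1)²) = 9 - (-53 + ((6 - 10) + 1)²) = 9 - (-53 + (-4 + 1)²) = 9 - (-53 + (-3)²) = 9 - (-53 + 9) = 9 - 1*(-44) = 9 + 44 = 53)
G(J) = 53
w(K, B) = 76 (w(K, B) = 4 + (40 + 32) = 4 + 72 = 76)
(G(u) + w(-98, -61))/(3302 - 18466) = (53 + 76)/(3302 - 18466) = 129/(-15164) = 129*(-1/15164) = -129/15164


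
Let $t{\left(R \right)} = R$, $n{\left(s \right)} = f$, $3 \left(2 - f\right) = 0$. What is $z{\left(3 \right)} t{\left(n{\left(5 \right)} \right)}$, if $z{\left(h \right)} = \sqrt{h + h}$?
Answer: $2 \sqrt{6} \approx 4.899$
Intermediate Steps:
$f = 2$ ($f = 2 - 0 = 2 + 0 = 2$)
$n{\left(s \right)} = 2$
$z{\left(h \right)} = \sqrt{2} \sqrt{h}$ ($z{\left(h \right)} = \sqrt{2 h} = \sqrt{2} \sqrt{h}$)
$z{\left(3 \right)} t{\left(n{\left(5 \right)} \right)} = \sqrt{2} \sqrt{3} \cdot 2 = \sqrt{6} \cdot 2 = 2 \sqrt{6}$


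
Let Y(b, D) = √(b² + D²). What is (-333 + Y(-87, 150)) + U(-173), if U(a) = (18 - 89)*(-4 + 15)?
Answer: -1114 + 3*√3341 ≈ -940.60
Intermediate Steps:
U(a) = -781 (U(a) = -71*11 = -781)
Y(b, D) = √(D² + b²)
(-333 + Y(-87, 150)) + U(-173) = (-333 + √(150² + (-87)²)) - 781 = (-333 + √(22500 + 7569)) - 781 = (-333 + √30069) - 781 = (-333 + 3*√3341) - 781 = -1114 + 3*√3341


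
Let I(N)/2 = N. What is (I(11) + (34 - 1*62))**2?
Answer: 36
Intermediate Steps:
I(N) = 2*N
(I(11) + (34 - 1*62))**2 = (2*11 + (34 - 1*62))**2 = (22 + (34 - 62))**2 = (22 - 28)**2 = (-6)**2 = 36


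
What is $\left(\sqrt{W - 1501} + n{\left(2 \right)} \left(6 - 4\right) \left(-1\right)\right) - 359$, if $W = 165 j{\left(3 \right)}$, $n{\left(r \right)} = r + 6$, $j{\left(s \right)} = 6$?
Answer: $-375 + i \sqrt{511} \approx -375.0 + 22.605 i$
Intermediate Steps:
$n{\left(r \right)} = 6 + r$
$W = 990$ ($W = 165 \cdot 6 = 990$)
$\left(\sqrt{W - 1501} + n{\left(2 \right)} \left(6 - 4\right) \left(-1\right)\right) - 359 = \left(\sqrt{990 - 1501} + \left(6 + 2\right) \left(6 - 4\right) \left(-1\right)\right) - 359 = \left(\sqrt{-511} + 8 \left(6 - 4\right) \left(-1\right)\right) - 359 = \left(i \sqrt{511} + 8 \cdot 2 \left(-1\right)\right) - 359 = \left(i \sqrt{511} + 16 \left(-1\right)\right) - 359 = \left(i \sqrt{511} - 16\right) - 359 = \left(-16 + i \sqrt{511}\right) - 359 = -375 + i \sqrt{511}$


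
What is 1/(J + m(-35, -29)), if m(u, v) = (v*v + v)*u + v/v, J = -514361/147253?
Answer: -147253/4185297368 ≈ -3.5183e-5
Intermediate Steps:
J = -514361/147253 (J = -514361*1/147253 = -514361/147253 ≈ -3.4930)
m(u, v) = 1 + u*(v + v²) (m(u, v) = (v² + v)*u + 1 = (v + v²)*u + 1 = u*(v + v²) + 1 = 1 + u*(v + v²))
1/(J + m(-35, -29)) = 1/(-514361/147253 + (1 - 35*(-29) - 35*(-29)²)) = 1/(-514361/147253 + (1 + 1015 - 35*841)) = 1/(-514361/147253 + (1 + 1015 - 29435)) = 1/(-514361/147253 - 28419) = 1/(-4185297368/147253) = -147253/4185297368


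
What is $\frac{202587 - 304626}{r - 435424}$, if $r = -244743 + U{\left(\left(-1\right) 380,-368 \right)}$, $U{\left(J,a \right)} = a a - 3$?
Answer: $\frac{34013}{181582} \approx 0.18731$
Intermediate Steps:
$U{\left(J,a \right)} = -3 + a^{2}$ ($U{\left(J,a \right)} = a^{2} - 3 = -3 + a^{2}$)
$r = -109322$ ($r = -244743 - \left(3 - \left(-368\right)^{2}\right) = -244743 + \left(-3 + 135424\right) = -244743 + 135421 = -109322$)
$\frac{202587 - 304626}{r - 435424} = \frac{202587 - 304626}{-109322 - 435424} = - \frac{102039}{-544746} = \left(-102039\right) \left(- \frac{1}{544746}\right) = \frac{34013}{181582}$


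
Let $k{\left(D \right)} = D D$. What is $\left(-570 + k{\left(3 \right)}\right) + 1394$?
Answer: $833$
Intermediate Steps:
$k{\left(D \right)} = D^{2}$
$\left(-570 + k{\left(3 \right)}\right) + 1394 = \left(-570 + 3^{2}\right) + 1394 = \left(-570 + 9\right) + 1394 = -561 + 1394 = 833$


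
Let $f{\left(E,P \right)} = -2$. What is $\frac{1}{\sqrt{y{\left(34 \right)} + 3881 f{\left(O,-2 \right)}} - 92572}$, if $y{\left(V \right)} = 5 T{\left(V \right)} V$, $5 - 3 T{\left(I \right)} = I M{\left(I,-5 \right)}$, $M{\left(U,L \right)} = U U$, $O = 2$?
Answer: $- \frac{69429}{6428857417} - \frac{i \sqrt{5028087}}{12857714834} \approx -1.08 \cdot 10^{-5} - 1.744 \cdot 10^{-7} i$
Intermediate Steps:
$M{\left(U,L \right)} = U^{2}$
$T{\left(I \right)} = \frac{5}{3} - \frac{I^{3}}{3}$ ($T{\left(I \right)} = \frac{5}{3} - \frac{I I^{2}}{3} = \frac{5}{3} - \frac{I^{3}}{3}$)
$y{\left(V \right)} = V \left(\frac{25}{3} - \frac{5 V^{3}}{3}\right)$ ($y{\left(V \right)} = 5 \left(\frac{5}{3} - \frac{V^{3}}{3}\right) V = \left(\frac{25}{3} - \frac{5 V^{3}}{3}\right) V = V \left(\frac{25}{3} - \frac{5 V^{3}}{3}\right)$)
$\frac{1}{\sqrt{y{\left(34 \right)} + 3881 f{\left(O,-2 \right)}} - 92572} = \frac{1}{\sqrt{\frac{5}{3} \cdot 34 \left(5 - 34^{3}\right) + 3881 \left(-2\right)} - 92572} = \frac{1}{\sqrt{\frac{5}{3} \cdot 34 \left(5 - 39304\right) - 7762} - 92572} = \frac{1}{\sqrt{\frac{5}{3} \cdot 34 \left(-39299\right) - 7762} - 92572} = \frac{1}{\sqrt{- \frac{6680830}{3} - 7762} - 92572} = \frac{1}{\sqrt{- \frac{6704116}{3}} - 92572} = \frac{1}{\frac{2 i \sqrt{5028087}}{3} - 92572} = \frac{1}{-92572 + \frac{2 i \sqrt{5028087}}{3}}$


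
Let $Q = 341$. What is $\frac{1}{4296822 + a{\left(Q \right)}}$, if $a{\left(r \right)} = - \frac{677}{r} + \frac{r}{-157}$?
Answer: $\frac{53537}{230038736844} \approx 2.3273 \cdot 10^{-7}$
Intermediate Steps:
$a{\left(r \right)} = - \frac{677}{r} - \frac{r}{157}$ ($a{\left(r \right)} = - \frac{677}{r} + r \left(- \frac{1}{157}\right) = - \frac{677}{r} - \frac{r}{157}$)
$\frac{1}{4296822 + a{\left(Q \right)}} = \frac{1}{4296822 - \left(\frac{341}{157} + \frac{677}{341}\right)} = \frac{1}{4296822 - \frac{222570}{53537}} = \frac{1}{\frac{230038736844}{53537}} = \frac{53537}{230038736844}$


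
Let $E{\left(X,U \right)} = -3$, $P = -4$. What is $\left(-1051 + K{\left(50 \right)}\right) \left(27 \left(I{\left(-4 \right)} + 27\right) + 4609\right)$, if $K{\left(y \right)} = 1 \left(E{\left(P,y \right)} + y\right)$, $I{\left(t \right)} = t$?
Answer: $-5250920$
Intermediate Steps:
$K{\left(y \right)} = -3 + y$ ($K{\left(y \right)} = 1 \left(-3 + y\right) = -3 + y$)
$\left(-1051 + K{\left(50 \right)}\right) \left(27 \left(I{\left(-4 \right)} + 27\right) + 4609\right) = \left(-1051 + \left(-3 + 50\right)\right) \left(27 \left(-4 + 27\right) + 4609\right) = \left(-1051 + 47\right) \left(27 \cdot 23 + 4609\right) = - 1004 \left(621 + 4609\right) = \left(-1004\right) 5230 = -5250920$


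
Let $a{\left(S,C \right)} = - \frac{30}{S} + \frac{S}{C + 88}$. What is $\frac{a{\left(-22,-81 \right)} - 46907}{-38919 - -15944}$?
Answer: $\frac{3611976}{1769075} \approx 2.0417$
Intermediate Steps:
$a{\left(S,C \right)} = - \frac{30}{S} + \frac{S}{88 + C}$
$\frac{a{\left(-22,-81 \right)} - 46907}{-38919 - -15944} = \frac{\frac{-2640 + \left(-22\right)^{2} - -2430}{\left(-22\right) \left(88 - 81\right)} - 46907}{-38919 - -15944} = \frac{- \frac{-2640 + 484 + 2430}{22 \cdot 7} - 46907}{-38919 + \left(-158 + 16102\right)} = \frac{\left(- \frac{1}{22}\right) \frac{1}{7} \cdot 274 - 46907}{-38919 + 15944} = \frac{- \frac{137}{77} - 46907}{-22975} = \left(- \frac{3611976}{77}\right) \left(- \frac{1}{22975}\right) = \frac{3611976}{1769075}$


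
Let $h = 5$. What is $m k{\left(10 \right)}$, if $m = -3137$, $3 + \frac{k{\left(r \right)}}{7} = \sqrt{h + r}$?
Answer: $65877 - 21959 \sqrt{15} \approx -19170.0$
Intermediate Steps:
$k{\left(r \right)} = -21 + 7 \sqrt{5 + r}$
$m k{\left(10 \right)} = - 3137 \left(-21 + 7 \sqrt{5 + 10}\right) = - 3137 \left(-21 + 7 \sqrt{15}\right) = 65877 - 21959 \sqrt{15}$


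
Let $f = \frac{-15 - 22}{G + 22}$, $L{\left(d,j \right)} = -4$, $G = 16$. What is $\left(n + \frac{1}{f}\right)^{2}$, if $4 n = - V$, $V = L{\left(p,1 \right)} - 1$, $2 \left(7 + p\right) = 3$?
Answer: $\frac{1089}{21904} \approx 0.049717$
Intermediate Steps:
$p = - \frac{11}{2}$ ($p = -7 + \frac{1}{2} \cdot 3 = -7 + \frac{3}{2} = - \frac{11}{2} \approx -5.5$)
$V = -5$ ($V = -4 - 1 = -5$)
$f = - \frac{37}{38}$ ($f = \frac{-15 - 22}{16 + 22} = - \frac{37}{38} \approx -0.97368$)
$n = \frac{5}{4}$ ($n = \frac{\left(-1\right) \left(-5\right)}{4} = \frac{1}{4} \cdot 5 = \frac{5}{4} \approx 1.25$)
$\left(n + \frac{1}{f}\right)^{2} = \left(\frac{5}{4} + \frac{1}{- \frac{37}{38}}\right)^{2} = \left(\frac{5}{4} - \frac{38}{37}\right)^{2} = \left(\frac{33}{148}\right)^{2} = \frac{1089}{21904}$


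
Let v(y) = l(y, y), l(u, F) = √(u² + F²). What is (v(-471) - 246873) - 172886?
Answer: -419759 + 471*√2 ≈ -4.1909e+5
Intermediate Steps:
l(u, F) = √(F² + u²)
v(y) = √2*√(y²) (v(y) = √(y² + y²) = √(2*y²) = √2*√(y²))
(v(-471) - 246873) - 172886 = (√2*√((-471)²) - 246873) - 172886 = (√2*√221841 - 246873) - 172886 = (√2*471 - 246873) - 172886 = (471*√2 - 246873) - 172886 = (-246873 + 471*√2) - 172886 = -419759 + 471*√2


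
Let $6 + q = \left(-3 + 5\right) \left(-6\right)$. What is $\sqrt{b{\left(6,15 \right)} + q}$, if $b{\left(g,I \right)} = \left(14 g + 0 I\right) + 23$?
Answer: $\sqrt{89} \approx 9.434$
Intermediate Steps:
$b{\left(g,I \right)} = 23 + 14 g$ ($b{\left(g,I \right)} = \left(14 g + 0\right) + 23 = 14 g + 23 = 23 + 14 g$)
$q = -18$ ($q = -6 + \left(-3 + 5\right) \left(-6\right) = -6 + 2 \left(-6\right) = -6 - 12 = -18$)
$\sqrt{b{\left(6,15 \right)} + q} = \sqrt{\left(23 + 14 \cdot 6\right) - 18} = \sqrt{\left(23 + 84\right) - 18} = \sqrt{107 - 18} = \sqrt{89}$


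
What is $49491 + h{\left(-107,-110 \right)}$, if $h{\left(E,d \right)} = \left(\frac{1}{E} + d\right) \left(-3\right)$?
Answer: $\frac{5330850}{107} \approx 49821.0$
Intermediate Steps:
$h{\left(E,d \right)} = - 3 d - \frac{3}{E}$ ($h{\left(E,d \right)} = \left(d + \frac{1}{E}\right) \left(-3\right) = - 3 d - \frac{3}{E}$)
$49491 + h{\left(-107,-110 \right)} = 49491 - \left(-330 + \frac{3}{-107}\right) = 49491 + \left(330 - - \frac{3}{107}\right) = 49491 + \left(330 + \frac{3}{107}\right) = 49491 + \frac{35313}{107} = \frac{5330850}{107}$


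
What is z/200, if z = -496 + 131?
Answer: -73/40 ≈ -1.8250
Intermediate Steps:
z = -365
z/200 = -365/200 = -365*1/200 = -73/40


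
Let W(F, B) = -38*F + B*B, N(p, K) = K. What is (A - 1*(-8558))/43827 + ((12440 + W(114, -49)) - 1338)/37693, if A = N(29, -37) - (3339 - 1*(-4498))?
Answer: 142573143/550657037 ≈ 0.25891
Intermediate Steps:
W(F, B) = B² - 38*F (W(F, B) = -38*F + B² = B² - 38*F)
A = -7874 (A = -37 - (3339 - 1*(-4498)) = -37 - (3339 + 4498) = -37 - 1*7837 = -37 - 7837 = -7874)
(A - 1*(-8558))/43827 + ((12440 + W(114, -49)) - 1338)/37693 = (-7874 - 1*(-8558))/43827 + ((12440 + ((-49)² - 38*114)) - 1338)/37693 = (-7874 + 8558)*(1/43827) + ((12440 + (2401 - 4332)) - 1338)*(1/37693) = 684*(1/43827) + ((12440 - 1931) - 1338)*(1/37693) = 228/14609 + (10509 - 1338)*(1/37693) = 228/14609 + 9171*(1/37693) = 228/14609 + 9171/37693 = 142573143/550657037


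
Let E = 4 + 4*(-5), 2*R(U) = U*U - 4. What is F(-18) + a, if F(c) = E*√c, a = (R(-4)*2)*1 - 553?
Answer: -541 - 48*I*√2 ≈ -541.0 - 67.882*I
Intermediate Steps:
R(U) = -2 + U²/2 (R(U) = (U*U - 4)/2 = (U² - 4)/2 = (-4 + U²)/2 = -2 + U²/2)
E = -16 (E = 4 - 20 = -16)
a = -541 (a = ((-2 + (½)*(-4)²)*2)*1 - 553 = ((-2 + (½)*16)*2)*1 - 553 = ((-2 + 8)*2)*1 - 553 = (6*2)*1 - 553 = 12*1 - 553 = 12 - 553 = -541)
F(c) = -16*√c
F(-18) + a = -48*I*√2 - 541 = -541 - 48*I*√2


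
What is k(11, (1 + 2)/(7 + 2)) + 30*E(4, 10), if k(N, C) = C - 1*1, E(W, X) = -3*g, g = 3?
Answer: -812/3 ≈ -270.67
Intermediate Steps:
E(W, X) = -9 (E(W, X) = -3*3 = -9)
k(N, C) = -1 + C (k(N, C) = C - 1 = -1 + C)
k(11, (1 + 2)/(7 + 2)) + 30*E(4, 10) = (-1 + (1 + 2)/(7 + 2)) + 30*(-9) = (-1 + 3/9) - 270 = (-1 + 3*(⅑)) - 270 = (-1 + ⅓) - 270 = -⅔ - 270 = -812/3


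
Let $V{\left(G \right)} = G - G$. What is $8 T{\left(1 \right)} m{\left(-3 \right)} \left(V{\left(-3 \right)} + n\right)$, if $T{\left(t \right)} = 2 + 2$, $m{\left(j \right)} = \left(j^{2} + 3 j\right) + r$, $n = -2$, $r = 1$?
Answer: $-64$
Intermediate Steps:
$m{\left(j \right)} = 1 + j^{2} + 3 j$ ($m{\left(j \right)} = \left(j^{2} + 3 j\right) + 1 = 1 + j^{2} + 3 j$)
$V{\left(G \right)} = 0$
$T{\left(t \right)} = 4$
$8 T{\left(1 \right)} m{\left(-3 \right)} \left(V{\left(-3 \right)} + n\right) = 8 \cdot 4 \left(1 + \left(-3\right)^{2} + 3 \left(-3\right)\right) \left(0 - 2\right) = 32 \left(1 + 9 - 9\right) \left(-2\right) = 32 \cdot 1 \left(-2\right) = 32 \left(-2\right) = -64$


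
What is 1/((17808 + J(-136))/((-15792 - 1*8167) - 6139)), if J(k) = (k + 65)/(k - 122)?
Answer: -7765284/4594535 ≈ -1.6901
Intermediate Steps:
J(k) = (65 + k)/(-122 + k)
1/((17808 + J(-136))/((-15792 - 1*8167) - 6139)) = 1/((17808 + (65 - 136)/(-122 - 136))/((-15792 - 1*8167) - 6139)) = 1/((17808 - 71/(-258))/((-15792 - 8167) - 6139)) = 1/((17808 - 1/258*(-71))/(-23959 - 6139)) = 1/((17808 + 71/258)/(-30098)) = 1/((4594535/258)*(-1/30098)) = 1/(-4594535/7765284) = -7765284/4594535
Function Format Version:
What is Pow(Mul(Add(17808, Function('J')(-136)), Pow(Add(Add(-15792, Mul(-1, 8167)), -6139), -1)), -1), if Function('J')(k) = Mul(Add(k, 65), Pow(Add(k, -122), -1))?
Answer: Rational(-7765284, 4594535) ≈ -1.6901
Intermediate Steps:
Function('J')(k) = Mul(Pow(Add(-122, k), -1), Add(65, k)) (Function('J')(k) = Mul(Add(65, k), Pow(Add(-122, k), -1)) = Mul(Pow(Add(-122, k), -1), Add(65, k)))
Pow(Mul(Add(17808, Function('J')(-136)), Pow(Add(Add(-15792, Mul(-1, 8167)), -6139), -1)), -1) = Pow(Mul(Add(17808, Mul(Pow(Add(-122, -136), -1), Add(65, -136))), Pow(Add(Add(-15792, Mul(-1, 8167)), -6139), -1)), -1) = Pow(Mul(Add(17808, Mul(Pow(-258, -1), -71)), Pow(Add(Add(-15792, -8167), -6139), -1)), -1) = Pow(Mul(Add(17808, Mul(Rational(-1, 258), -71)), Pow(Add(-23959, -6139), -1)), -1) = Pow(Mul(Add(17808, Rational(71, 258)), Pow(-30098, -1)), -1) = Pow(Mul(Rational(4594535, 258), Rational(-1, 30098)), -1) = Pow(Rational(-4594535, 7765284), -1) = Rational(-7765284, 4594535)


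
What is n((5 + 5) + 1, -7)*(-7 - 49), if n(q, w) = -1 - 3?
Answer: 224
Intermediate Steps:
n(q, w) = -4
n((5 + 5) + 1, -7)*(-7 - 49) = -4*(-7 - 49) = -4*(-56) = 224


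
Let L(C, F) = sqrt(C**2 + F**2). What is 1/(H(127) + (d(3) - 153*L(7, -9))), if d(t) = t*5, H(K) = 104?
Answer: -7/178177 - 9*sqrt(130)/178177 ≈ -0.00061521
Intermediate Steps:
d(t) = 5*t
1/(H(127) + (d(3) - 153*L(7, -9))) = 1/(104 + (5*3 - 153*sqrt(7**2 + (-9)**2))) = 1/(104 + (15 - 153*sqrt(49 + 81))) = 1/(104 + (15 - 153*sqrt(130))) = 1/(119 - 153*sqrt(130))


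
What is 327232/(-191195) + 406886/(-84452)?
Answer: -52714982817/8073400070 ≈ -6.5295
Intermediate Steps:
327232/(-191195) + 406886/(-84452) = 327232*(-1/191195) + 406886*(-1/84452) = -327232/191195 - 203443/42226 = -52714982817/8073400070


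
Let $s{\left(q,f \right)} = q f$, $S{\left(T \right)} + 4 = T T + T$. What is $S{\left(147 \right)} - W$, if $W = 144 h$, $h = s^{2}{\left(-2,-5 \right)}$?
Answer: $7352$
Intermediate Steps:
$S{\left(T \right)} = -4 + T + T^{2}$ ($S{\left(T \right)} = -4 + \left(T T + T\right) = -4 + \left(T^{2} + T\right) = -4 + \left(T + T^{2}\right) = -4 + T + T^{2}$)
$s{\left(q,f \right)} = f q$
$h = 100$ ($h = \left(\left(-5\right) \left(-2\right)\right)^{2} = 10^{2} = 100$)
$W = 14400$ ($W = 144 \cdot 100 = 14400$)
$S{\left(147 \right)} - W = \left(-4 + 147 + 147^{2}\right) - 14400 = \left(-4 + 147 + 21609\right) - 14400 = 21752 - 14400 = 7352$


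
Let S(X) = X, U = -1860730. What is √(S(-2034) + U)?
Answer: 2*I*√465691 ≈ 1364.8*I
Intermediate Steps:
√(S(-2034) + U) = √(-2034 - 1860730) = √(-1862764) = 2*I*√465691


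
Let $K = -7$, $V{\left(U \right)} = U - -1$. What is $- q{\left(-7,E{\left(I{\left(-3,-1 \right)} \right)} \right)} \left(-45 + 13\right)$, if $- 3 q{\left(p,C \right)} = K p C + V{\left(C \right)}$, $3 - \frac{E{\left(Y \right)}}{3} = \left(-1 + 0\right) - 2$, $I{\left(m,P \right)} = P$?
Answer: $- \frac{28832}{3} \approx -9610.7$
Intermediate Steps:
$V{\left(U \right)} = 1 + U$ ($V{\left(U \right)} = U + 1 = 1 + U$)
$E{\left(Y \right)} = 18$ ($E{\left(Y \right)} = 9 - 3 \left(\left(-1 + 0\right) - 2\right) = 9 - 3 \left(-1 - 2\right) = 9 - -9 = 9 + 9 = 18$)
$q{\left(p,C \right)} = - \frac{1}{3} - \frac{C}{3} + \frac{7 C p}{3}$ ($q{\left(p,C \right)} = - \frac{- 7 p C + \left(1 + C\right)}{3} = - \frac{- 7 C p + \left(1 + C\right)}{3} = - \frac{1 + C - 7 C p}{3} = - \frac{1}{3} - \frac{C}{3} + \frac{7 C p}{3}$)
$- q{\left(-7,E{\left(I{\left(-3,-1 \right)} \right)} \right)} \left(-45 + 13\right) = - \left(- \frac{1}{3} - 6 + \frac{7}{3} \cdot 18 \left(-7\right)\right) \left(-45 + 13\right) = - \left(- \frac{1}{3} - 6 - 294\right) \left(-32\right) = - \frac{\left(-901\right) \left(-32\right)}{3} = \left(-1\right) \frac{28832}{3} = - \frac{28832}{3}$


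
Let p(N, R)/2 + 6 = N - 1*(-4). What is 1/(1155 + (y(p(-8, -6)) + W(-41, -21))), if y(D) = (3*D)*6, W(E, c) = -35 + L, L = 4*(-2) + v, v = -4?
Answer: 1/748 ≈ 0.0013369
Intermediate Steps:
L = -12 (L = 4*(-2) - 4 = -8 - 4 = -12)
p(N, R) = -4 + 2*N (p(N, R) = -12 + 2*(N - 1*(-4)) = -12 + 2*(N + 4) = -12 + 2*(4 + N) = -12 + (8 + 2*N) = -4 + 2*N)
W(E, c) = -47 (W(E, c) = -35 - 12 = -47)
y(D) = 18*D
1/(1155 + (y(p(-8, -6)) + W(-41, -21))) = 1/(1155 + (18*(-4 + 2*(-8)) - 47)) = 1/(1155 + (18*(-4 - 16) - 47)) = 1/(1155 + (18*(-20) - 47)) = 1/(1155 + (-360 - 47)) = 1/(1155 - 407) = 1/748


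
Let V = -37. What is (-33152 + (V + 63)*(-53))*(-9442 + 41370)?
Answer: -1102473840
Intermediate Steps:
(-33152 + (V + 63)*(-53))*(-9442 + 41370) = (-33152 + (-37 + 63)*(-53))*(-9442 + 41370) = (-33152 + 26*(-53))*31928 = (-33152 - 1378)*31928 = -34530*31928 = -1102473840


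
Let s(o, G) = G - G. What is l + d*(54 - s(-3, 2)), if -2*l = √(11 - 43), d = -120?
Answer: -6480 - 2*I*√2 ≈ -6480.0 - 2.8284*I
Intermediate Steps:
l = -2*I*√2 (l = -√(11 - 43)/2 = -2*I*√2 ≈ -2.8284*I)
s(o, G) = 0
l + d*(54 - s(-3, 2)) = -2*I*√2 - 120*(54 - 1*0) = -2*I*√2 - 120*(54 + 0) = -2*I*√2 - 120*54 = -2*I*√2 - 6480 = -6480 - 2*I*√2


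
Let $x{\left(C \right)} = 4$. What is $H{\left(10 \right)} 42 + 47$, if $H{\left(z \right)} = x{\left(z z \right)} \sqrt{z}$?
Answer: $47 + 168 \sqrt{10} \approx 578.26$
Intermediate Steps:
$H{\left(z \right)} = 4 \sqrt{z}$
$H{\left(10 \right)} 42 + 47 = 4 \sqrt{10} \cdot 42 + 47 = 168 \sqrt{10} + 47 = 47 + 168 \sqrt{10}$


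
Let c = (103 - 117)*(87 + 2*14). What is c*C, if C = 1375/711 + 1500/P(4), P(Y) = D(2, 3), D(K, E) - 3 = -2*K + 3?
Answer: -860746250/711 ≈ -1.2106e+6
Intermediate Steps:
D(K, E) = 6 - 2*K (D(K, E) = 3 + (-2*K + 3) = 3 + (3 - 2*K) = 6 - 2*K)
P(Y) = 2 (P(Y) = 6 - 2*2 = 6 - 4 = 2)
C = 534625/711 (C = 1375/711 + 1500/2 = 1375*(1/711) + 1500*(½) = 1375/711 + 750 = 534625/711 ≈ 751.93)
c = -1610 (c = -14*(87 + 28) = -14*115 = -1610)
c*C = -1610*534625/711 = -860746250/711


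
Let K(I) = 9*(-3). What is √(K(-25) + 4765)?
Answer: √4738 ≈ 68.833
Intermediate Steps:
K(I) = -27
√(K(-25) + 4765) = √(-27 + 4765) = √4738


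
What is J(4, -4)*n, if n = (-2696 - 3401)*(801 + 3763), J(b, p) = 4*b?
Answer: -445227328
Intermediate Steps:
n = -27826708 (n = -6097*4564 = -27826708)
J(4, -4)*n = (4*4)*(-27826708) = 16*(-27826708) = -445227328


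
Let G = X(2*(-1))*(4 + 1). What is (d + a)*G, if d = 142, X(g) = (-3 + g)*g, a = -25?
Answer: 5850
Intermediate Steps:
X(g) = g*(-3 + g)
G = 50 (G = ((2*(-1))*(-3 + 2*(-1)))*(4 + 1) = -2*(-3 - 2)*5 = -2*(-5)*5 = 10*5 = 50)
(d + a)*G = (142 - 25)*50 = 117*50 = 5850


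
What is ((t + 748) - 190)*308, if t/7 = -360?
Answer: -604296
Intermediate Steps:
t = -2520 (t = 7*(-360) = -2520)
((t + 748) - 190)*308 = ((-2520 + 748) - 190)*308 = (-1772 - 190)*308 = -1962*308 = -604296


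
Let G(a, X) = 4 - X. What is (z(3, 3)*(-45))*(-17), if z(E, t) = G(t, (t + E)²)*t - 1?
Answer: -74205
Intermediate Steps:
z(E, t) = -1 + t*(4 - (E + t)²) (z(E, t) = (4 - (t + E)²)*t - 1 = (4 - (E + t)²)*t - 1 = t*(4 - (E + t)²) - 1 = -1 + t*(4 - (E + t)²))
(z(3, 3)*(-45))*(-17) = ((-1 - 1*3*(-4 + (3 + 3)²))*(-45))*(-17) = ((-1 - 1*3*(-4 + 6²))*(-45))*(-17) = ((-1 - 1*3*(-4 + 36))*(-45))*(-17) = ((-1 - 1*3*32)*(-45))*(-17) = ((-1 - 96)*(-45))*(-17) = -97*(-45)*(-17) = 4365*(-17) = -74205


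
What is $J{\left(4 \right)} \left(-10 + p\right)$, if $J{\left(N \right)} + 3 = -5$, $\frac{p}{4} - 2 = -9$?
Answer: $304$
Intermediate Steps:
$p = -28$ ($p = 8 + 4 \left(-9\right) = 8 - 36 = -28$)
$J{\left(N \right)} = -8$ ($J{\left(N \right)} = -3 - 5 = -8$)
$J{\left(4 \right)} \left(-10 + p\right) = - 8 \left(-10 - 28\right) = \left(-8\right) \left(-38\right) = 304$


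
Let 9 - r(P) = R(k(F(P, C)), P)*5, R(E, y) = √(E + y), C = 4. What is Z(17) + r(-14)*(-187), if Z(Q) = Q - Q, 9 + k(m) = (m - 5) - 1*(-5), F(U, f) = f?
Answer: -1683 + 935*I*√19 ≈ -1683.0 + 4075.6*I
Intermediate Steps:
k(m) = -9 + m (k(m) = -9 + ((m - 5) - 1*(-5)) = -9 + ((-5 + m) + 5) = -9 + m)
Z(Q) = 0
r(P) = 9 - 5*√(-5 + P) (r(P) = 9 - √((-9 + 4) + P)*5 = 9 - √(-5 + P)*5 = 9 - 5*√(-5 + P))
Z(17) + r(-14)*(-187) = 0 + (9 - 5*√(-5 - 14))*(-187) = 0 + (9 - 5*I*√19)*(-187) = 0 + (-1683 + 935*I*√19) = -1683 + 935*I*√19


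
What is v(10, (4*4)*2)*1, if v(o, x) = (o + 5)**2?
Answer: 225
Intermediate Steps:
v(o, x) = (5 + o)**2
v(10, (4*4)*2)*1 = (5 + 10)**2*1 = 15**2*1 = 225*1 = 225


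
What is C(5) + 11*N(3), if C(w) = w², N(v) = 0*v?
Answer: 25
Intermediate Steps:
N(v) = 0
C(5) + 11*N(3) = 5² + 11*0 = 25 + 0 = 25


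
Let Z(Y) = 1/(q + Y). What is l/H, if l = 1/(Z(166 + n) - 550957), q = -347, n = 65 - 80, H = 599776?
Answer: -49/16192088645912 ≈ -3.0262e-12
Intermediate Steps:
n = -15
Z(Y) = 1/(-347 + Y)
l = -196/107987573 (l = 1/(1/(-347 + (166 - 15)) - 550957) = 1/(1/(-347 + 151) - 550957) = 1/(1/(-196) - 550957) = 1/(-1/196 - 550957) = 1/(-107987573/196) = -196/107987573 ≈ -1.8150e-6)
l/H = -196/107987573/599776 = -196/107987573*1/599776 = -49/16192088645912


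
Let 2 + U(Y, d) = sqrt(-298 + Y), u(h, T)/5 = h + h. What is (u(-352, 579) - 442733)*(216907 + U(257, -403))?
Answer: -96794506965 - 446253*I*sqrt(41) ≈ -9.6794e+10 - 2.8574e+6*I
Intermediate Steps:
u(h, T) = 10*h (u(h, T) = 5*(h + h) = 5*(2*h) = 10*h)
U(Y, d) = -2 + sqrt(-298 + Y)
(u(-352, 579) - 442733)*(216907 + U(257, -403)) = (10*(-352) - 442733)*(216907 + (-2 + sqrt(-298 + 257))) = (-3520 - 442733)*(216907 + (-2 + sqrt(-41))) = -446253*(216907 + (-2 + I*sqrt(41))) = -446253*(216905 + I*sqrt(41)) = -96794506965 - 446253*I*sqrt(41)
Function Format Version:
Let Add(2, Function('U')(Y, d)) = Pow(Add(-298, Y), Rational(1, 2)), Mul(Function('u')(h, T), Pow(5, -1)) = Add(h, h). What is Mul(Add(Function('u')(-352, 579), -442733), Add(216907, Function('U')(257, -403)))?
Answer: Add(-96794506965, Mul(-446253, I, Pow(41, Rational(1, 2)))) ≈ Add(-9.6794e+10, Mul(-2.8574e+6, I))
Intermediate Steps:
Function('u')(h, T) = Mul(10, h) (Function('u')(h, T) = Mul(5, Add(h, h)) = Mul(5, Mul(2, h)) = Mul(10, h))
Function('U')(Y, d) = Add(-2, Pow(Add(-298, Y), Rational(1, 2)))
Mul(Add(Function('u')(-352, 579), -442733), Add(216907, Function('U')(257, -403))) = Mul(Add(Mul(10, -352), -442733), Add(216907, Add(-2, Pow(Add(-298, 257), Rational(1, 2))))) = Mul(Add(-3520, -442733), Add(216907, Add(-2, Pow(-41, Rational(1, 2))))) = Mul(-446253, Add(216907, Add(-2, Mul(I, Pow(41, Rational(1, 2)))))) = Mul(-446253, Add(216905, Mul(I, Pow(41, Rational(1, 2))))) = Add(-96794506965, Mul(-446253, I, Pow(41, Rational(1, 2))))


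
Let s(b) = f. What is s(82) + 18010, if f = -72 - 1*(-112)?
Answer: 18050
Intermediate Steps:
f = 40 (f = -72 + 112 = 40)
s(b) = 40
s(82) + 18010 = 40 + 18010 = 18050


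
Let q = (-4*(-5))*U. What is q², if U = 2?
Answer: 1600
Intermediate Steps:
q = 40 (q = -4*(-5)*2 = 20*2 = 40)
q² = 40² = 1600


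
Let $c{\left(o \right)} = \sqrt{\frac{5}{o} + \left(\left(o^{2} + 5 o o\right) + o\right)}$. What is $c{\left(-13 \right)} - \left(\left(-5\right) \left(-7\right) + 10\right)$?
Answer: $-45 + \frac{4 \sqrt{10569}}{13} \approx -13.367$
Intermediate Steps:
$c{\left(o \right)} = \sqrt{o + \frac{5}{o} + 6 o^{2}}$ ($c{\left(o \right)} = \sqrt{\frac{5}{o} + \left(\left(o^{2} + 5 o^{2}\right) + o\right)} = \sqrt{\frac{5}{o} + \left(6 o^{2} + o\right)} = \sqrt{\frac{5}{o} + \left(o + 6 o^{2}\right)} = \sqrt{o + \frac{5}{o} + 6 o^{2}}$)
$c{\left(-13 \right)} - \left(\left(-5\right) \left(-7\right) + 10\right) = \sqrt{-13 + \frac{5}{-13} + 6 \left(-13\right)^{2}} - \left(\left(-5\right) \left(-7\right) + 10\right) = \sqrt{-13 + 5 \left(- \frac{1}{13}\right) + 6 \cdot 169} - \left(35 + 10\right) = \sqrt{-13 - \frac{5}{13} + 1014} - 45 = \sqrt{\frac{13008}{13}} - 45 = \frac{4 \sqrt{10569}}{13} - 45 = -45 + \frac{4 \sqrt{10569}}{13}$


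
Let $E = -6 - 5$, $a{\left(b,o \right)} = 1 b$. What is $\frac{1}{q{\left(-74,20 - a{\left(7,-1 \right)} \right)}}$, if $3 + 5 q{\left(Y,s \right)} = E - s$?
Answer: $- \frac{5}{27} \approx -0.18519$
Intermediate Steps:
$a{\left(b,o \right)} = b$
$E = -11$ ($E = -6 - 5 = -11$)
$q{\left(Y,s \right)} = - \frac{14}{5} - \frac{s}{5}$ ($q{\left(Y,s \right)} = - \frac{3}{5} + \frac{-11 - s}{5} = - \frac{3}{5} - \left(\frac{11}{5} + \frac{s}{5}\right) = - \frac{14}{5} - \frac{s}{5}$)
$\frac{1}{q{\left(-74,20 - a{\left(7,-1 \right)} \right)}} = \frac{1}{- \frac{14}{5} - \frac{20 - 7}{5}} = \frac{1}{- \frac{14}{5} - \frac{13}{5}} = \frac{1}{- \frac{27}{5}} = - \frac{5}{27}$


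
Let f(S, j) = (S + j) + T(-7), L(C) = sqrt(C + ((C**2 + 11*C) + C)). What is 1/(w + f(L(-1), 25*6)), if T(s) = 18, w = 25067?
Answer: 25235/636805237 - 2*I*sqrt(3)/636805237 ≈ 3.9627e-5 - 5.4398e-9*I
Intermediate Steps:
L(C) = sqrt(C**2 + 13*C) (L(C) = sqrt(C + (C**2 + 12*C)) = sqrt(C**2 + 13*C))
f(S, j) = 18 + S + j (f(S, j) = (S + j) + 18 = 18 + S + j)
1/(w + f(L(-1), 25*6)) = 1/(25067 + (18 + sqrt(-(13 - 1)) + 25*6)) = 1/(25067 + (18 + sqrt(-1*12) + 150)) = 1/(25067 + (18 + sqrt(-12) + 150)) = 1/(25067 + (18 + 2*I*sqrt(3) + 150)) = 1/(25067 + (168 + 2*I*sqrt(3))) = 1/(25235 + 2*I*sqrt(3))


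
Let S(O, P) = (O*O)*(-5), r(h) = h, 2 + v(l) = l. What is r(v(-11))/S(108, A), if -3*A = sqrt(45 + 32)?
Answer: 13/58320 ≈ 0.00022291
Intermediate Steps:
v(l) = -2 + l
A = -sqrt(77)/3 (A = -sqrt(45 + 32)/3 = -sqrt(77)/3 ≈ -2.9250)
S(O, P) = -5*O**2 (S(O, P) = O**2*(-5) = -5*O**2)
r(v(-11))/S(108, A) = (-2 - 11)/((-5*108**2)) = -13/((-5*11664)) = -13/(-58320) = -13*(-1/58320) = 13/58320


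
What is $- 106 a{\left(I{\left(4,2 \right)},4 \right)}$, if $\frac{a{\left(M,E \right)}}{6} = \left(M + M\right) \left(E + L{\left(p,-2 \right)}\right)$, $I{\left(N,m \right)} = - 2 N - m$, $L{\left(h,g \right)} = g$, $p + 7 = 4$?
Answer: $25440$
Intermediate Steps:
$p = -3$ ($p = -7 + 4 = -3$)
$I{\left(N,m \right)} = - m - 2 N$
$a{\left(M,E \right)} = 12 M \left(-2 + E\right)$ ($a{\left(M,E \right)} = 6 \left(M + M\right) \left(E - 2\right) = 6 \cdot 2 M \left(-2 + E\right) = 12 M \left(-2 + E\right)$)
$- 106 a{\left(I{\left(4,2 \right)},4 \right)} = - 106 \cdot 12 \left(\left(-1\right) 2 - 8\right) \left(-2 + 4\right) = - 106 \cdot 12 \left(-2 - 8\right) 2 = - 106 \cdot 12 \left(-10\right) 2 = \left(-106\right) \left(-240\right) = 25440$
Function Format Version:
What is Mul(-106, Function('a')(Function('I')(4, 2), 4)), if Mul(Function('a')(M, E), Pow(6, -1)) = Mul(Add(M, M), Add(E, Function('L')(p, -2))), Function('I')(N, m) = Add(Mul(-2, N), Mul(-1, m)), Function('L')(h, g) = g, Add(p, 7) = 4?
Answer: 25440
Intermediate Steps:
p = -3 (p = Add(-7, 4) = -3)
Function('I')(N, m) = Add(Mul(-1, m), Mul(-2, N))
Function('a')(M, E) = Mul(12, M, Add(-2, E)) (Function('a')(M, E) = Mul(6, Mul(Add(M, M), Add(E, -2))) = Mul(6, Mul(Mul(2, M), Add(-2, E))) = Mul(6, Mul(2, M, Add(-2, E))) = Mul(12, M, Add(-2, E)))
Mul(-106, Function('a')(Function('I')(4, 2), 4)) = Mul(-106, Mul(12, Add(Mul(-1, 2), Mul(-2, 4)), Add(-2, 4))) = Mul(-106, Mul(12, Add(-2, -8), 2)) = Mul(-106, Mul(12, -10, 2)) = Mul(-106, -240) = 25440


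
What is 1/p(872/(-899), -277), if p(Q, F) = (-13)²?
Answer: 1/169 ≈ 0.0059172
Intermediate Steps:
p(Q, F) = 169
1/p(872/(-899), -277) = 1/169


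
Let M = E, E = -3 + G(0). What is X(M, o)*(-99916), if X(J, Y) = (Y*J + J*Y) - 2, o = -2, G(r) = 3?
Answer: 199832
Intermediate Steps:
E = 0 (E = -3 + 3 = 0)
M = 0
X(J, Y) = -2 + 2*J*Y (X(J, Y) = (J*Y + J*Y) - 2 = 2*J*Y - 2 = -2 + 2*J*Y)
X(M, o)*(-99916) = (-2 + 2*0*(-2))*(-99916) = (-2 + 0)*(-99916) = -2*(-99916) = 199832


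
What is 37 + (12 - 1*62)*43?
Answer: -2113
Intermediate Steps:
37 + (12 - 1*62)*43 = 37 + (12 - 62)*43 = 37 - 50*43 = 37 - 2150 = -2113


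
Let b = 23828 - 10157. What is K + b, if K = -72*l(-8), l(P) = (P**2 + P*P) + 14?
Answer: 3447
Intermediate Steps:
l(P) = 14 + 2*P**2 (l(P) = (P**2 + P**2) + 14 = 2*P**2 + 14 = 14 + 2*P**2)
b = 13671
K = -10224 (K = -72*(14 + 2*(-8)**2) = -72*(14 + 2*64) = -72*(14 + 128) = -72*142 = -10224)
K + b = -10224 + 13671 = 3447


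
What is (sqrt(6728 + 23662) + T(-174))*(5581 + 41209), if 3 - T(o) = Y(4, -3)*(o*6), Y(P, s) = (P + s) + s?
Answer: -97557150 + 46790*sqrt(30390) ≈ -8.9400e+7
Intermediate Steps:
Y(P, s) = P + 2*s
T(o) = 3 + 12*o (T(o) = 3 - (4 + 2*(-3))*o*6 = 3 - (4 - 6)*6*o = 3 - (-2)*6*o = 3 - (-12)*o = 3 + 12*o)
(sqrt(6728 + 23662) + T(-174))*(5581 + 41209) = (sqrt(6728 + 23662) + (3 + 12*(-174)))*(5581 + 41209) = (sqrt(30390) + (3 - 2088))*46790 = (sqrt(30390) - 2085)*46790 = (-2085 + sqrt(30390))*46790 = -97557150 + 46790*sqrt(30390)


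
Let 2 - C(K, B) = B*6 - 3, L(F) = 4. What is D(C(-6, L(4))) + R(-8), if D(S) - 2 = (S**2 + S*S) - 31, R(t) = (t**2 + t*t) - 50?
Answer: 771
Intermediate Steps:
C(K, B) = 5 - 6*B (C(K, B) = 2 - (B*6 - 3) = 2 - (6*B - 3) = 2 - (-3 + 6*B) = 2 + (3 - 6*B) = 5 - 6*B)
R(t) = -50 + 2*t**2 (R(t) = (t**2 + t**2) - 50 = 2*t**2 - 50 = -50 + 2*t**2)
D(S) = -29 + 2*S**2 (D(S) = 2 + ((S**2 + S*S) - 31) = 2 + ((S**2 + S**2) - 31) = 2 + (2*S**2 - 31) = 2 + (-31 + 2*S**2) = -29 + 2*S**2)
D(C(-6, L(4))) + R(-8) = (-29 + 2*(5 - 6*4)**2) + (-50 + 2*(-8)**2) = (-29 + 2*(5 - 24)**2) + (-50 + 2*64) = (-29 + 2*(-19)**2) + (-50 + 128) = (-29 + 2*361) + 78 = (-29 + 722) + 78 = 693 + 78 = 771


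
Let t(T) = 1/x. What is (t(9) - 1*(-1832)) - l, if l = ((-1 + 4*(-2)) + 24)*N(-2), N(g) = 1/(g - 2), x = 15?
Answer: 110149/60 ≈ 1835.8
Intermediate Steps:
N(g) = 1/(-2 + g)
t(T) = 1/15
l = -15/4 (l = ((-1 + 4*(-2)) + 24)/(-2 - 2) = ((-1 - 8) + 24)/(-4) = (-9 + 24)*(-1/4) = 15*(-1/4) = -15/4 ≈ -3.7500)
(t(9) - 1*(-1832)) - l = (1/15 - 1*(-1832)) - 1*(-15/4) = (1/15 + 1832) + 15/4 = 27481/15 + 15/4 = 110149/60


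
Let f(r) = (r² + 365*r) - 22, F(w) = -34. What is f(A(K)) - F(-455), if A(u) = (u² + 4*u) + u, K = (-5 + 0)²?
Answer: 836262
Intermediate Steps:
K = 25 (K = (-5)² = 25)
A(u) = u² + 5*u
f(r) = -22 + r² + 365*r
f(A(K)) - F(-455) = (-22 + (25*(5 + 25))² + 365*(25*(5 + 25))) - 1*(-34) = (-22 + (25*30)² + 365*(25*30)) + 34 = (-22 + 750² + 365*750) + 34 = (-22 + 562500 + 273750) + 34 = 836228 + 34 = 836262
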